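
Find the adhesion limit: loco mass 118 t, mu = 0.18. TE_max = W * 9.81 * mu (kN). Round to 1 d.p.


TE_max = W * g * mu
TE_max = 118 * 9.81 * 0.18
TE_max = 1157.58 * 0.18
TE_max = 208.4 kN

208.4


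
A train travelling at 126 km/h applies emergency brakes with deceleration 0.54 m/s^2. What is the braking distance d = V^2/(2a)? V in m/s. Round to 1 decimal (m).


Convert speed: V = 126 / 3.6 = 35.0 m/s
V^2 = 1225.0
d = 1225.0 / (2 * 0.54)
d = 1225.0 / 1.08
d = 1134.3 m

1134.3


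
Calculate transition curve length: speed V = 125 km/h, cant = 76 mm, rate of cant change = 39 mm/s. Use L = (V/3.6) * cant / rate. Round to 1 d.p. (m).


Convert speed: V = 125 / 3.6 = 34.7222 m/s
L = 34.7222 * 76 / 39
L = 2638.8889 / 39
L = 67.7 m

67.7


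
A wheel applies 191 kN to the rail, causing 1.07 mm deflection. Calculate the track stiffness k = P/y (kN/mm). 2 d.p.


Track stiffness k = P / y
k = 191 / 1.07
k = 178.50 kN/mm

178.50


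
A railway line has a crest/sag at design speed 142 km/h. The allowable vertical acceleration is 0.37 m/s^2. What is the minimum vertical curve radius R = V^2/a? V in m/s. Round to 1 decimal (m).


Convert speed: V = 142 / 3.6 = 39.4444 m/s
V^2 = 1555.8642 m^2/s^2
R_v = 1555.8642 / 0.37
R_v = 4205.0 m

4205.0


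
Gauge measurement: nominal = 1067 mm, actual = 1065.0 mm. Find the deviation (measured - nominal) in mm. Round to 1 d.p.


Deviation = measured - nominal
Deviation = 1065.0 - 1067
Deviation = -2.0 mm

-2.0


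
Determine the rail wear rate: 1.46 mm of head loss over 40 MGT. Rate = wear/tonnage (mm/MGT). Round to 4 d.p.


Wear rate = total wear / cumulative tonnage
Rate = 1.46 / 40
Rate = 0.0365 mm/MGT

0.0365


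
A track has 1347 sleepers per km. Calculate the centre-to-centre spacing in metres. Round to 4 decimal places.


Spacing = 1000 m / number of sleepers
Spacing = 1000 / 1347
Spacing = 0.7424 m

0.7424


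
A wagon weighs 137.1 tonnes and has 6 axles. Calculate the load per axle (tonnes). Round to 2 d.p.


Load per axle = total weight / number of axles
Load = 137.1 / 6
Load = 22.85 tonnes

22.85


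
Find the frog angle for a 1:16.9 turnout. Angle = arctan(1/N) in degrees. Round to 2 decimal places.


1/N = 1/16.9 = 0.059172
angle = arctan(0.059172) = 0.059103 rad
angle = 0.059103 * 180/pi = 3.39 degrees

3.39


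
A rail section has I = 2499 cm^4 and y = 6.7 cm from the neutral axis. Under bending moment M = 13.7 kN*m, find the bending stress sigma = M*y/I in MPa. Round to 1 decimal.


Convert units:
M = 13.7 kN*m = 13700000 N*mm
y = 6.7 cm = 67 mm
I = 2499 cm^4 = 24990000 mm^4
sigma = 13700000 * 67 / 24990000
sigma = 36.7 MPa

36.7


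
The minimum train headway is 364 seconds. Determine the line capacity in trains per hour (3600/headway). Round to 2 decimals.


Capacity = 3600 / headway
Capacity = 3600 / 364
Capacity = 9.89 trains/hour

9.89


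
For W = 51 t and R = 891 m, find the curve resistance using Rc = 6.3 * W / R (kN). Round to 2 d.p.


Rc = 6.3 * W / R
Rc = 6.3 * 51 / 891
Rc = 321.3 / 891
Rc = 0.36 kN

0.36


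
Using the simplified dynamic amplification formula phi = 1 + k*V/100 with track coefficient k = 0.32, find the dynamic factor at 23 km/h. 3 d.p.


phi = 1 + k * V / 100
phi = 1 + 0.32 * 23 / 100
phi = 1 + 0.0736
phi = 1.074

1.074


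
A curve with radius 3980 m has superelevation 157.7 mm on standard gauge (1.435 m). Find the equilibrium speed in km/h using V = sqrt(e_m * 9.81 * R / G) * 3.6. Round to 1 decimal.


Convert cant: e = 157.7 mm = 0.1577 m
V_ms = sqrt(0.1577 * 9.81 * 3980 / 1.435)
V_ms = sqrt(4290.736767) = 65.5037 m/s
V = 65.5037 * 3.6 = 235.8 km/h

235.8


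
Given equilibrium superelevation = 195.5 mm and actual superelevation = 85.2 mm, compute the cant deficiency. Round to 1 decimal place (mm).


Cant deficiency = equilibrium cant - actual cant
CD = 195.5 - 85.2
CD = 110.3 mm

110.3


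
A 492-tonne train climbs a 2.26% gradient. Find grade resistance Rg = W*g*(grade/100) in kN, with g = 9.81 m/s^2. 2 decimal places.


Rg = W * 9.81 * grade / 100
Rg = 492 * 9.81 * 2.26 / 100
Rg = 4826.52 * 0.0226
Rg = 109.08 kN

109.08


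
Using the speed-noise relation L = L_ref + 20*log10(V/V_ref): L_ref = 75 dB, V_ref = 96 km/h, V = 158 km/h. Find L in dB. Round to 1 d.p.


V/V_ref = 158 / 96 = 1.645833
log10(1.645833) = 0.216386
20 * 0.216386 = 4.3277
L = 75 + 4.3277 = 79.3 dB

79.3


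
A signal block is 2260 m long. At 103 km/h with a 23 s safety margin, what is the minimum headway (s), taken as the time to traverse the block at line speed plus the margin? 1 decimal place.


V = 103 / 3.6 = 28.6111 m/s
Block traversal time = 2260 / 28.6111 = 78.9903 s
Headway = 78.9903 + 23
Headway = 102.0 s

102.0


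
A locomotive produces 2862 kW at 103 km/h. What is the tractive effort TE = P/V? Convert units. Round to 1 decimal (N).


Convert: P = 2862 kW = 2862000 W
V = 103 / 3.6 = 28.6111 m/s
TE = 2862000 / 28.6111
TE = 100031.1 N

100031.1


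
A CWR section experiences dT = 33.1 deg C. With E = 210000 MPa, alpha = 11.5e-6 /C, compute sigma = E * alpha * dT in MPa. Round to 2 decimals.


sigma = E * alpha * dT
sigma = 210000 * 11.5e-6 * 33.1
sigma = 2.415 * 33.1
sigma = 79.94 MPa

79.94


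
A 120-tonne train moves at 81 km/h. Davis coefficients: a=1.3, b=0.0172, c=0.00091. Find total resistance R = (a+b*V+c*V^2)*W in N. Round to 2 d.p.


b*V = 0.0172 * 81 = 1.3932
c*V^2 = 0.00091 * 6561 = 5.97051
R_per_t = 1.3 + 1.3932 + 5.97051 = 8.66371 N/t
R_total = 8.66371 * 120 = 1039.65 N

1039.65


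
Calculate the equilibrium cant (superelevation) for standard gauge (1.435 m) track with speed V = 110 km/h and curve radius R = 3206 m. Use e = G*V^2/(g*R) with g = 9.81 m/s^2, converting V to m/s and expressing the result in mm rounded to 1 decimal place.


Convert speed: V = 110 / 3.6 = 30.5556 m/s
Apply formula: e = 1.435 * 30.5556^2 / (9.81 * 3206)
e = 1.435 * 933.642 / 31450.86
e = 0.042599 m = 42.6 mm

42.6


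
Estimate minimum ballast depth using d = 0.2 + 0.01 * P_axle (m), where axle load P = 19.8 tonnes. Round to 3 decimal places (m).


d = 0.2 + 0.01 * 19.8
d = 0.2 + 0.198
d = 0.398 m

0.398


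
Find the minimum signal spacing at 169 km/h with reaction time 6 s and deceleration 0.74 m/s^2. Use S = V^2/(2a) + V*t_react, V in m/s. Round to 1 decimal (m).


V = 169 / 3.6 = 46.9444 m/s
Braking distance = 46.9444^2 / (2*0.74) = 1489.0411 m
Sighting distance = 46.9444 * 6 = 281.6667 m
S = 1489.0411 + 281.6667 = 1770.7 m

1770.7


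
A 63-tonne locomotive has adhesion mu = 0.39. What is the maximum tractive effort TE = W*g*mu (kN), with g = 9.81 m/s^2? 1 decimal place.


TE_max = W * g * mu
TE_max = 63 * 9.81 * 0.39
TE_max = 618.03 * 0.39
TE_max = 241.0 kN

241.0


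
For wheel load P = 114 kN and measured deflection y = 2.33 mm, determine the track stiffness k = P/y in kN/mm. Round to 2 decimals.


Track stiffness k = P / y
k = 114 / 2.33
k = 48.93 kN/mm

48.93


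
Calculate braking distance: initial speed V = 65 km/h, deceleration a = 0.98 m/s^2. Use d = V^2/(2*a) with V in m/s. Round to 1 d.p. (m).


Convert speed: V = 65 / 3.6 = 18.0556 m/s
V^2 = 326.0031
d = 326.0031 / (2 * 0.98)
d = 326.0031 / 1.96
d = 166.3 m

166.3


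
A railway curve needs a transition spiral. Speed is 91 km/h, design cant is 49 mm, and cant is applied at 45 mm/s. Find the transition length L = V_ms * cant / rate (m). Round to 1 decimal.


Convert speed: V = 91 / 3.6 = 25.2778 m/s
L = 25.2778 * 49 / 45
L = 1238.6111 / 45
L = 27.5 m

27.5


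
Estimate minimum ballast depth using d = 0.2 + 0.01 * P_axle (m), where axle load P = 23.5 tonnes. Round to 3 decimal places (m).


d = 0.2 + 0.01 * 23.5
d = 0.2 + 0.235
d = 0.435 m

0.435


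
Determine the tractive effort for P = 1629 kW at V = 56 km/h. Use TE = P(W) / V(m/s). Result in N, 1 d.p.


Convert: P = 1629 kW = 1629000 W
V = 56 / 3.6 = 15.5556 m/s
TE = 1629000 / 15.5556
TE = 104721.4 N

104721.4


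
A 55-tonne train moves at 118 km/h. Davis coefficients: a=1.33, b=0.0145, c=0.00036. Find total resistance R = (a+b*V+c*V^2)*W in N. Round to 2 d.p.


b*V = 0.0145 * 118 = 1.711
c*V^2 = 0.00036 * 13924 = 5.01264
R_per_t = 1.33 + 1.711 + 5.01264 = 8.05364 N/t
R_total = 8.05364 * 55 = 442.95 N

442.95


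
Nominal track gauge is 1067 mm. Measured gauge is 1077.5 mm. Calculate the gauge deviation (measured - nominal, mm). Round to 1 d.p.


Deviation = measured - nominal
Deviation = 1077.5 - 1067
Deviation = 10.5 mm

10.5


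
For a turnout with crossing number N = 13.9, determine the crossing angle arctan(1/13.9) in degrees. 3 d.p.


1/N = 1/13.9 = 0.071942
angle = arctan(0.071942) = 0.071819 rad
angle = 0.071819 * 180/pi = 4.115 degrees

4.115


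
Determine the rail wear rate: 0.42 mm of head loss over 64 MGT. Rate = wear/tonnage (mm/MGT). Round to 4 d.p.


Wear rate = total wear / cumulative tonnage
Rate = 0.42 / 64
Rate = 0.0066 mm/MGT

0.0066


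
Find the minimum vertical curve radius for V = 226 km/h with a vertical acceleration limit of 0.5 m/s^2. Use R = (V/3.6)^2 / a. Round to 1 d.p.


Convert speed: V = 226 / 3.6 = 62.7778 m/s
V^2 = 3941.0494 m^2/s^2
R_v = 3941.0494 / 0.5
R_v = 7882.1 m

7882.1


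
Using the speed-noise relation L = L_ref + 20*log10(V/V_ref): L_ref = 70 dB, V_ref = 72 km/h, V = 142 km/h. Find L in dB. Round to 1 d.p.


V/V_ref = 142 / 72 = 1.972222
log10(1.972222) = 0.294956
20 * 0.294956 = 5.8991
L = 70 + 5.8991 = 75.9 dB

75.9


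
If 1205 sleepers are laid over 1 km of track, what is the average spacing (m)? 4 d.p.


Spacing = 1000 m / number of sleepers
Spacing = 1000 / 1205
Spacing = 0.8299 m

0.8299


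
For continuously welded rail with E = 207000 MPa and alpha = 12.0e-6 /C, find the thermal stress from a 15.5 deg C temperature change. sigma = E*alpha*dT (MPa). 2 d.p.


sigma = E * alpha * dT
sigma = 207000 * 12.0e-6 * 15.5
sigma = 2.484 * 15.5
sigma = 38.50 MPa

38.50


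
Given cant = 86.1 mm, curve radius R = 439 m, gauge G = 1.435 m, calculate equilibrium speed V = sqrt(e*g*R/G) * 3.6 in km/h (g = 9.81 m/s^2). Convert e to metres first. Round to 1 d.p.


Convert cant: e = 86.1 mm = 0.0861 m
V_ms = sqrt(0.0861 * 9.81 * 439 / 1.435)
V_ms = sqrt(258.3954) = 16.0747 m/s
V = 16.0747 * 3.6 = 57.9 km/h

57.9


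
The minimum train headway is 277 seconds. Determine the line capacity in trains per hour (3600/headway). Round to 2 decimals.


Capacity = 3600 / headway
Capacity = 3600 / 277
Capacity = 13.00 trains/hour

13.00


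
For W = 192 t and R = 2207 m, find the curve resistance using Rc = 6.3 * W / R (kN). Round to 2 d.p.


Rc = 6.3 * W / R
Rc = 6.3 * 192 / 2207
Rc = 1209.6 / 2207
Rc = 0.55 kN

0.55


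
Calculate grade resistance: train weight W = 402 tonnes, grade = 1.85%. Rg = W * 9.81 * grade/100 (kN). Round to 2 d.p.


Rg = W * 9.81 * grade / 100
Rg = 402 * 9.81 * 1.85 / 100
Rg = 3943.62 * 0.0185
Rg = 72.96 kN

72.96


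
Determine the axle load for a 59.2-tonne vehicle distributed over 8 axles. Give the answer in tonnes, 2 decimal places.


Load per axle = total weight / number of axles
Load = 59.2 / 8
Load = 7.40 tonnes

7.40


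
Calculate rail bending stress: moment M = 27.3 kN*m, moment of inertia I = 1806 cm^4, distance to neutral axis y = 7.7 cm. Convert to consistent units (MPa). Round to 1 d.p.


Convert units:
M = 27.3 kN*m = 27300000 N*mm
y = 7.7 cm = 77 mm
I = 1806 cm^4 = 18060000 mm^4
sigma = 27300000 * 77 / 18060000
sigma = 116.4 MPa

116.4


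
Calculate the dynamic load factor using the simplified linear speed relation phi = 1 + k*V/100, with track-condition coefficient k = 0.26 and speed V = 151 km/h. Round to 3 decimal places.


phi = 1 + k * V / 100
phi = 1 + 0.26 * 151 / 100
phi = 1 + 0.3926
phi = 1.393

1.393


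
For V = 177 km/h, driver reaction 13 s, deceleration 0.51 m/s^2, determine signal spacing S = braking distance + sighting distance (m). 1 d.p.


V = 177 / 3.6 = 49.1667 m/s
Braking distance = 49.1667^2 / (2*0.51) = 2369.9619 m
Sighting distance = 49.1667 * 13 = 639.1667 m
S = 2369.9619 + 639.1667 = 3009.1 m

3009.1


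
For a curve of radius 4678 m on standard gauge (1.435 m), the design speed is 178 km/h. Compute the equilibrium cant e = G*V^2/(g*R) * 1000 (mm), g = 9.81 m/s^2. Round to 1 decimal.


Convert speed: V = 178 / 3.6 = 49.4444 m/s
Apply formula: e = 1.435 * 49.4444^2 / (9.81 * 4678)
e = 1.435 * 2444.7531 / 45891.18
e = 0.076447 m = 76.4 mm

76.4


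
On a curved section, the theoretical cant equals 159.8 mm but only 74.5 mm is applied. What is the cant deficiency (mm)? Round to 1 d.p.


Cant deficiency = equilibrium cant - actual cant
CD = 159.8 - 74.5
CD = 85.3 mm

85.3


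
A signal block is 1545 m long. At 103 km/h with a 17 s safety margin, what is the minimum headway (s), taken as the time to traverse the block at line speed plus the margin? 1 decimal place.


V = 103 / 3.6 = 28.6111 m/s
Block traversal time = 1545 / 28.6111 = 54.0 s
Headway = 54.0 + 17
Headway = 71.0 s

71.0


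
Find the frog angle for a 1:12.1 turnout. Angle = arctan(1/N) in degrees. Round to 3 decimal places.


1/N = 1/12.1 = 0.082645
angle = arctan(0.082645) = 0.082457 rad
angle = 0.082457 * 180/pi = 4.724 degrees

4.724


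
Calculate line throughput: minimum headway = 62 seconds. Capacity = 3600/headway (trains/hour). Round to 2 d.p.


Capacity = 3600 / headway
Capacity = 3600 / 62
Capacity = 58.06 trains/hour

58.06


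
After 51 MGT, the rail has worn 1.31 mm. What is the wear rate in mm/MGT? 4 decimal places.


Wear rate = total wear / cumulative tonnage
Rate = 1.31 / 51
Rate = 0.0257 mm/MGT

0.0257


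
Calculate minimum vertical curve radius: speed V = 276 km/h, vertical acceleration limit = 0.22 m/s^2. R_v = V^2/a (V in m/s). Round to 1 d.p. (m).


Convert speed: V = 276 / 3.6 = 76.6667 m/s
V^2 = 5877.7778 m^2/s^2
R_v = 5877.7778 / 0.22
R_v = 26717.2 m

26717.2


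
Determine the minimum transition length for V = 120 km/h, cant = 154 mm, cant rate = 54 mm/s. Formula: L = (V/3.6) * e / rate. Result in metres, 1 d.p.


Convert speed: V = 120 / 3.6 = 33.3333 m/s
L = 33.3333 * 154 / 54
L = 5133.3333 / 54
L = 95.1 m

95.1


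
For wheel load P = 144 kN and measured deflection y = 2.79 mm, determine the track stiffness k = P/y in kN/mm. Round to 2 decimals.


Track stiffness k = P / y
k = 144 / 2.79
k = 51.61 kN/mm

51.61


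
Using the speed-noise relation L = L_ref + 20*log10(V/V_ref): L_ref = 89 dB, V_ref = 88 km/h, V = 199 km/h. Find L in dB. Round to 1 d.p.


V/V_ref = 199 / 88 = 2.261364
log10(2.261364) = 0.35437
20 * 0.35437 = 7.0874
L = 89 + 7.0874 = 96.1 dB

96.1


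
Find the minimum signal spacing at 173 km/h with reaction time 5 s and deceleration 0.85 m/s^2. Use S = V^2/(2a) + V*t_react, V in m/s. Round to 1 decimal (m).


V = 173 / 3.6 = 48.0556 m/s
Braking distance = 48.0556^2 / (2*0.85) = 1358.4332 m
Sighting distance = 48.0556 * 5 = 240.2778 m
S = 1358.4332 + 240.2778 = 1598.7 m

1598.7


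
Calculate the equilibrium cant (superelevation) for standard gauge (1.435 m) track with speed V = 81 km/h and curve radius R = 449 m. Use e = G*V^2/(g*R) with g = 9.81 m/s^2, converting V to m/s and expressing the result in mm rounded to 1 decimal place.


Convert speed: V = 81 / 3.6 = 22.5 m/s
Apply formula: e = 1.435 * 22.5^2 / (9.81 * 449)
e = 1.435 * 506.25 / 4404.69
e = 0.164931 m = 164.9 mm

164.9


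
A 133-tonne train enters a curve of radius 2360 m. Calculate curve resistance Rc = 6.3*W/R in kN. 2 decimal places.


Rc = 6.3 * W / R
Rc = 6.3 * 133 / 2360
Rc = 837.9 / 2360
Rc = 0.36 kN

0.36


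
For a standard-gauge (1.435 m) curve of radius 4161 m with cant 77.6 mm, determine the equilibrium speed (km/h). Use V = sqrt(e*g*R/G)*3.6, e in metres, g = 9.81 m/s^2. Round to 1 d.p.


Convert cant: e = 77.6 mm = 0.0776 m
V_ms = sqrt(0.0776 * 9.81 * 4161 / 1.435)
V_ms = sqrt(2207.377154) = 46.9827 m/s
V = 46.9827 * 3.6 = 169.1 km/h

169.1


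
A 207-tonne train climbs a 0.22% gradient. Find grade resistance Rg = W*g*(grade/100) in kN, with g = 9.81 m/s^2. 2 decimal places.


Rg = W * 9.81 * grade / 100
Rg = 207 * 9.81 * 0.22 / 100
Rg = 2030.67 * 0.0022
Rg = 4.47 kN

4.47


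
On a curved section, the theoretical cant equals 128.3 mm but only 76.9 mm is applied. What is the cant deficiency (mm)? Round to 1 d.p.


Cant deficiency = equilibrium cant - actual cant
CD = 128.3 - 76.9
CD = 51.4 mm

51.4


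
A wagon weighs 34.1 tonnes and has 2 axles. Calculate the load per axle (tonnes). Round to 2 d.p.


Load per axle = total weight / number of axles
Load = 34.1 / 2
Load = 17.05 tonnes

17.05


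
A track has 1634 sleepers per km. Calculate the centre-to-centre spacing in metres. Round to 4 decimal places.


Spacing = 1000 m / number of sleepers
Spacing = 1000 / 1634
Spacing = 0.6120 m

0.6120


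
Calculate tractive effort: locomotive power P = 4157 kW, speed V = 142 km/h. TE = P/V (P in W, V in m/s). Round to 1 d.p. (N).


Convert: P = 4157 kW = 4157000 W
V = 142 / 3.6 = 39.4444 m/s
TE = 4157000 / 39.4444
TE = 105388.7 N

105388.7


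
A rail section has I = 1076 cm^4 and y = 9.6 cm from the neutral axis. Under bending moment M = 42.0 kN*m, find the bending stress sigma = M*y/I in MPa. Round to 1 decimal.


Convert units:
M = 42.0 kN*m = 42000000 N*mm
y = 9.6 cm = 96 mm
I = 1076 cm^4 = 10760000 mm^4
sigma = 42000000 * 96 / 10760000
sigma = 374.7 MPa

374.7


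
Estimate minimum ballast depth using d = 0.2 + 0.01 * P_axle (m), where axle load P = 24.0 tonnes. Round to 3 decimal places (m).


d = 0.2 + 0.01 * 24.0
d = 0.2 + 0.24
d = 0.440 m

0.440


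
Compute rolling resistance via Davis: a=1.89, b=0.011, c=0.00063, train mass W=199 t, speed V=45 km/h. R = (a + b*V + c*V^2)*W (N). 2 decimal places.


b*V = 0.011 * 45 = 0.495
c*V^2 = 0.00063 * 2025 = 1.27575
R_per_t = 1.89 + 0.495 + 1.27575 = 3.66075 N/t
R_total = 3.66075 * 199 = 728.49 N

728.49


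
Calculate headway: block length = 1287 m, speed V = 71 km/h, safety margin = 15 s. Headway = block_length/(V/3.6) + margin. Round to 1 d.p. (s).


V = 71 / 3.6 = 19.7222 m/s
Block traversal time = 1287 / 19.7222 = 65.2563 s
Headway = 65.2563 + 15
Headway = 80.3 s

80.3


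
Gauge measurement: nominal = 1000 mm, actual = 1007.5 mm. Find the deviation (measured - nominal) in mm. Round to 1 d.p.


Deviation = measured - nominal
Deviation = 1007.5 - 1000
Deviation = 7.5 mm

7.5


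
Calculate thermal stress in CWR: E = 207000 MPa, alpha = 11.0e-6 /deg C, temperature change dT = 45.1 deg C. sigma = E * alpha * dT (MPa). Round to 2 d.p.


sigma = E * alpha * dT
sigma = 207000 * 11.0e-6 * 45.1
sigma = 2.277 * 45.1
sigma = 102.69 MPa

102.69


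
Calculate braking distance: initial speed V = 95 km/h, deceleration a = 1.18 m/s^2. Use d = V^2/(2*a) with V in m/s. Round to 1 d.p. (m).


Convert speed: V = 95 / 3.6 = 26.3889 m/s
V^2 = 696.3735
d = 696.3735 / (2 * 1.18)
d = 696.3735 / 2.36
d = 295.1 m

295.1


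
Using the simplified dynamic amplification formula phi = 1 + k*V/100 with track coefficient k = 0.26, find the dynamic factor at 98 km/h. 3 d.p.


phi = 1 + k * V / 100
phi = 1 + 0.26 * 98 / 100
phi = 1 + 0.2548
phi = 1.255

1.255


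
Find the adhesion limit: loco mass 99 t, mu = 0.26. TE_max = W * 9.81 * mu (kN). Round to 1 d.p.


TE_max = W * g * mu
TE_max = 99 * 9.81 * 0.26
TE_max = 971.19 * 0.26
TE_max = 252.5 kN

252.5


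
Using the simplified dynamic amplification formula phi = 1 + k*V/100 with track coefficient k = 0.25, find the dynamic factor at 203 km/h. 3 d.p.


phi = 1 + k * V / 100
phi = 1 + 0.25 * 203 / 100
phi = 1 + 0.5075
phi = 1.508

1.508


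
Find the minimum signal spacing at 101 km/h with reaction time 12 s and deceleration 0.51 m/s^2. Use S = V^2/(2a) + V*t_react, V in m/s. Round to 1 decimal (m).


V = 101 / 3.6 = 28.0556 m/s
Braking distance = 28.0556^2 / (2*0.51) = 771.6806 m
Sighting distance = 28.0556 * 12 = 336.6667 m
S = 771.6806 + 336.6667 = 1108.3 m

1108.3


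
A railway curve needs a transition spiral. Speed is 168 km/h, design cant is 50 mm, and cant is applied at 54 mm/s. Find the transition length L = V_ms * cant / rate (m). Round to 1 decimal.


Convert speed: V = 168 / 3.6 = 46.6667 m/s
L = 46.6667 * 50 / 54
L = 2333.3333 / 54
L = 43.2 m

43.2


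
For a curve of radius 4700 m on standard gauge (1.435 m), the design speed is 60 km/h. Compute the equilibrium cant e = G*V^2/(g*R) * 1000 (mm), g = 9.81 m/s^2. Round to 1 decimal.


Convert speed: V = 60 / 3.6 = 16.6667 m/s
Apply formula: e = 1.435 * 16.6667^2 / (9.81 * 4700)
e = 1.435 * 277.7778 / 46107.0
e = 0.008645 m = 8.6 mm

8.6


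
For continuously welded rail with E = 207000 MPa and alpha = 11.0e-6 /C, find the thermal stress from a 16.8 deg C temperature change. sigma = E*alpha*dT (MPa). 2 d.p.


sigma = E * alpha * dT
sigma = 207000 * 11.0e-6 * 16.8
sigma = 2.277 * 16.8
sigma = 38.25 MPa

38.25


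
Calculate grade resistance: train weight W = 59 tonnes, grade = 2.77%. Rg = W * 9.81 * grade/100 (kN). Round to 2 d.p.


Rg = W * 9.81 * grade / 100
Rg = 59 * 9.81 * 2.77 / 100
Rg = 578.79 * 0.0277
Rg = 16.03 kN

16.03


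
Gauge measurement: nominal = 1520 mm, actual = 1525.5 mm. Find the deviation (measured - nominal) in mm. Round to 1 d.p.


Deviation = measured - nominal
Deviation = 1525.5 - 1520
Deviation = 5.5 mm

5.5


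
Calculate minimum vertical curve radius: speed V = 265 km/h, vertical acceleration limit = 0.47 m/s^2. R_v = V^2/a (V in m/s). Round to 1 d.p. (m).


Convert speed: V = 265 / 3.6 = 73.6111 m/s
V^2 = 5418.5957 m^2/s^2
R_v = 5418.5957 / 0.47
R_v = 11528.9 m

11528.9


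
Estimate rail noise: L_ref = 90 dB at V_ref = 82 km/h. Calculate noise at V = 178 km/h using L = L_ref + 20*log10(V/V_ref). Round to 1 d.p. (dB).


V/V_ref = 178 / 82 = 2.170732
log10(2.170732) = 0.336606
20 * 0.336606 = 6.7321
L = 90 + 6.7321 = 96.7 dB

96.7


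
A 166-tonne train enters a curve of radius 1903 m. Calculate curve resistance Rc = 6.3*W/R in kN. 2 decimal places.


Rc = 6.3 * W / R
Rc = 6.3 * 166 / 1903
Rc = 1045.8 / 1903
Rc = 0.55 kN

0.55


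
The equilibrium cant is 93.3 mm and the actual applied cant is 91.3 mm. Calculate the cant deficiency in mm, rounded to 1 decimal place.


Cant deficiency = equilibrium cant - actual cant
CD = 93.3 - 91.3
CD = 2.0 mm

2.0


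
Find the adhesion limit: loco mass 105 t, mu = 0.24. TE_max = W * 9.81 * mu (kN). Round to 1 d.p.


TE_max = W * g * mu
TE_max = 105 * 9.81 * 0.24
TE_max = 1030.05 * 0.24
TE_max = 247.2 kN

247.2


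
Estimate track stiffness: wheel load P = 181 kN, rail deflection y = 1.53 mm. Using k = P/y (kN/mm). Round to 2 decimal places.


Track stiffness k = P / y
k = 181 / 1.53
k = 118.30 kN/mm

118.30


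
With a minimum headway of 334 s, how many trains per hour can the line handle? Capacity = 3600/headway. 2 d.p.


Capacity = 3600 / headway
Capacity = 3600 / 334
Capacity = 10.78 trains/hour

10.78


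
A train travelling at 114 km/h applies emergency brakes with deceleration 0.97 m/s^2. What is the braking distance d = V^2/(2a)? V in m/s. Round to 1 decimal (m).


Convert speed: V = 114 / 3.6 = 31.6667 m/s
V^2 = 1002.7778
d = 1002.7778 / (2 * 0.97)
d = 1002.7778 / 1.94
d = 516.9 m

516.9


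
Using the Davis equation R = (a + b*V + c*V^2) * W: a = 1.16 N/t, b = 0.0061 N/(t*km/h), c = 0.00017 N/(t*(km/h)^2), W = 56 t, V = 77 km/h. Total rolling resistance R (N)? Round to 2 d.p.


b*V = 0.0061 * 77 = 0.4697
c*V^2 = 0.00017 * 5929 = 1.00793
R_per_t = 1.16 + 0.4697 + 1.00793 = 2.63763 N/t
R_total = 2.63763 * 56 = 147.71 N

147.71


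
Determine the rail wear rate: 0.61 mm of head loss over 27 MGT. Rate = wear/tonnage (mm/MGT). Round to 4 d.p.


Wear rate = total wear / cumulative tonnage
Rate = 0.61 / 27
Rate = 0.0226 mm/MGT

0.0226


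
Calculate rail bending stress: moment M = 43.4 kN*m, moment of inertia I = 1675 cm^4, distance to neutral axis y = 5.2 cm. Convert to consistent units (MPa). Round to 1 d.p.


Convert units:
M = 43.4 kN*m = 43400000 N*mm
y = 5.2 cm = 52 mm
I = 1675 cm^4 = 16750000 mm^4
sigma = 43400000 * 52 / 16750000
sigma = 134.7 MPa

134.7


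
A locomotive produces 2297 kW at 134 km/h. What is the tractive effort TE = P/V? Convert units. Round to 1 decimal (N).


Convert: P = 2297 kW = 2297000 W
V = 134 / 3.6 = 37.2222 m/s
TE = 2297000 / 37.2222
TE = 61710.4 N

61710.4


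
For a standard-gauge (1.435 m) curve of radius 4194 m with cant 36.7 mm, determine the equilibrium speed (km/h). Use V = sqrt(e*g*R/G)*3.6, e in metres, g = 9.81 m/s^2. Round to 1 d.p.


Convert cant: e = 36.7 mm = 0.0367 m
V_ms = sqrt(0.0367 * 9.81 * 4194 / 1.435)
V_ms = sqrt(1052.232222) = 32.4381 m/s
V = 32.4381 * 3.6 = 116.8 km/h

116.8


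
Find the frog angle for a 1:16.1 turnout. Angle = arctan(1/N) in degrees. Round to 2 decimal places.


1/N = 1/16.1 = 0.062112
angle = arctan(0.062112) = 0.062032 rad
angle = 0.062032 * 180/pi = 3.55 degrees

3.55


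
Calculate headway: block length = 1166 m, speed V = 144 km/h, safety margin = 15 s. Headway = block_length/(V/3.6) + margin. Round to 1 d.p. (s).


V = 144 / 3.6 = 40.0 m/s
Block traversal time = 1166 / 40.0 = 29.15 s
Headway = 29.15 + 15
Headway = 44.2 s

44.2


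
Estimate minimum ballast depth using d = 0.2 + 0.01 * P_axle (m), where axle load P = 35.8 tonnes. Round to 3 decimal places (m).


d = 0.2 + 0.01 * 35.8
d = 0.2 + 0.358
d = 0.558 m

0.558


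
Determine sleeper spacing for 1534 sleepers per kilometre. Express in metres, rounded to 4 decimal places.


Spacing = 1000 m / number of sleepers
Spacing = 1000 / 1534
Spacing = 0.6519 m

0.6519


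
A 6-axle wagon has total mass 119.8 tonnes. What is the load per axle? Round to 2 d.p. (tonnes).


Load per axle = total weight / number of axles
Load = 119.8 / 6
Load = 19.97 tonnes

19.97


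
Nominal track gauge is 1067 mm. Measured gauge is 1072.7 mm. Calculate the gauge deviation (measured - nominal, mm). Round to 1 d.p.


Deviation = measured - nominal
Deviation = 1072.7 - 1067
Deviation = 5.7 mm

5.7


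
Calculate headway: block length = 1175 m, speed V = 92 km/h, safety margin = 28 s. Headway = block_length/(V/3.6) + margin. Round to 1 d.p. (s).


V = 92 / 3.6 = 25.5556 m/s
Block traversal time = 1175 / 25.5556 = 45.9783 s
Headway = 45.9783 + 28
Headway = 74.0 s

74.0


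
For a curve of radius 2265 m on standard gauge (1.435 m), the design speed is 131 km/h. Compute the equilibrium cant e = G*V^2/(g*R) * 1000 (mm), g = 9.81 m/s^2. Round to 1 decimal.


Convert speed: V = 131 / 3.6 = 36.3889 m/s
Apply formula: e = 1.435 * 36.3889^2 / (9.81 * 2265)
e = 1.435 * 1324.1512 / 22219.65
e = 0.085517 m = 85.5 mm

85.5


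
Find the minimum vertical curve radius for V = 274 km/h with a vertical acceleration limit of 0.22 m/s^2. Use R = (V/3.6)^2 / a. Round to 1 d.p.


Convert speed: V = 274 / 3.6 = 76.1111 m/s
V^2 = 5792.9012 m^2/s^2
R_v = 5792.9012 / 0.22
R_v = 26331.4 m

26331.4


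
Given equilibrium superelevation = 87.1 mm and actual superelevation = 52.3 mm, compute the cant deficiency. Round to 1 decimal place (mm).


Cant deficiency = equilibrium cant - actual cant
CD = 87.1 - 52.3
CD = 34.8 mm

34.8


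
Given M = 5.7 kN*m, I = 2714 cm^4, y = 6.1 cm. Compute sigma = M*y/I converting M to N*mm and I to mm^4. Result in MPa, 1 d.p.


Convert units:
M = 5.7 kN*m = 5700000 N*mm
y = 6.1 cm = 61 mm
I = 2714 cm^4 = 27140000 mm^4
sigma = 5700000 * 61 / 27140000
sigma = 12.8 MPa

12.8


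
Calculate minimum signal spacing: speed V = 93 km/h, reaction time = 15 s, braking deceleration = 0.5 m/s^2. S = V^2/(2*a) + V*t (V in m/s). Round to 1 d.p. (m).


V = 93 / 3.6 = 25.8333 m/s
Braking distance = 25.8333^2 / (2*0.5) = 667.3611 m
Sighting distance = 25.8333 * 15 = 387.5 m
S = 667.3611 + 387.5 = 1054.9 m

1054.9


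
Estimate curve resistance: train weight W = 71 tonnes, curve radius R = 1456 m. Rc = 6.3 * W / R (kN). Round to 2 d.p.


Rc = 6.3 * W / R
Rc = 6.3 * 71 / 1456
Rc = 447.3 / 1456
Rc = 0.31 kN

0.31


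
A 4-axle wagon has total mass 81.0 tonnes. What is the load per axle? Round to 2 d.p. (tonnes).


Load per axle = total weight / number of axles
Load = 81.0 / 4
Load = 20.25 tonnes

20.25


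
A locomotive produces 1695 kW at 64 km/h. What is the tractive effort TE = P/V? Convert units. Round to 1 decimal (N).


Convert: P = 1695 kW = 1695000 W
V = 64 / 3.6 = 17.7778 m/s
TE = 1695000 / 17.7778
TE = 95343.8 N

95343.8


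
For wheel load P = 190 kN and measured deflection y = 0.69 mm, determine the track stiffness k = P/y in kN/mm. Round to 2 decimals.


Track stiffness k = P / y
k = 190 / 0.69
k = 275.36 kN/mm

275.36


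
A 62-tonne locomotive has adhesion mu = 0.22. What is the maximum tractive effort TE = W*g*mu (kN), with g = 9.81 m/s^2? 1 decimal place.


TE_max = W * g * mu
TE_max = 62 * 9.81 * 0.22
TE_max = 608.22 * 0.22
TE_max = 133.8 kN

133.8


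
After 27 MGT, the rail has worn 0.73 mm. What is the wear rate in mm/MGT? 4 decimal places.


Wear rate = total wear / cumulative tonnage
Rate = 0.73 / 27
Rate = 0.0270 mm/MGT

0.0270


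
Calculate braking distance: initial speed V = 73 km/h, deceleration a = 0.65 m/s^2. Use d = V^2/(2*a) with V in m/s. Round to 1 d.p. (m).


Convert speed: V = 73 / 3.6 = 20.2778 m/s
V^2 = 411.1883
d = 411.1883 / (2 * 0.65)
d = 411.1883 / 1.3
d = 316.3 m

316.3


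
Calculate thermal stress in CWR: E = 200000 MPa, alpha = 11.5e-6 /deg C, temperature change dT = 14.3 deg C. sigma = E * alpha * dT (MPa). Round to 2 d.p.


sigma = E * alpha * dT
sigma = 200000 * 11.5e-6 * 14.3
sigma = 2.3 * 14.3
sigma = 32.89 MPa

32.89


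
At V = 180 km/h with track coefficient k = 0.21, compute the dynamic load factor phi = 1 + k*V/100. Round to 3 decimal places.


phi = 1 + k * V / 100
phi = 1 + 0.21 * 180 / 100
phi = 1 + 0.378
phi = 1.378

1.378


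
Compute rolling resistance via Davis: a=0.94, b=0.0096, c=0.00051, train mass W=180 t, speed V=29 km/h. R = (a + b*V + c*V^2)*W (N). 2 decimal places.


b*V = 0.0096 * 29 = 0.2784
c*V^2 = 0.00051 * 841 = 0.42891
R_per_t = 0.94 + 0.2784 + 0.42891 = 1.64731 N/t
R_total = 1.64731 * 180 = 296.52 N

296.52


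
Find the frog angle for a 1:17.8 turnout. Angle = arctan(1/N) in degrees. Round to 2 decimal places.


1/N = 1/17.8 = 0.05618
angle = arctan(0.05618) = 0.056121 rad
angle = 0.056121 * 180/pi = 3.22 degrees

3.22


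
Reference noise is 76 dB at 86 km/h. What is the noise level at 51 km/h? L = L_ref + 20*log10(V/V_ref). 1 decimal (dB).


V/V_ref = 51 / 86 = 0.593023
log10(0.593023) = -0.226928
20 * -0.226928 = -4.5386
L = 76 + -4.5386 = 71.5 dB

71.5


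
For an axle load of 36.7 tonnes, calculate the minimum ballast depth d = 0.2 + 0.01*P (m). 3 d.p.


d = 0.2 + 0.01 * 36.7
d = 0.2 + 0.367
d = 0.567 m

0.567


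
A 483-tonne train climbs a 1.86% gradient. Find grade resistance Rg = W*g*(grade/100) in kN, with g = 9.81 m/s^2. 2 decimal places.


Rg = W * 9.81 * grade / 100
Rg = 483 * 9.81 * 1.86 / 100
Rg = 4738.23 * 0.0186
Rg = 88.13 kN

88.13


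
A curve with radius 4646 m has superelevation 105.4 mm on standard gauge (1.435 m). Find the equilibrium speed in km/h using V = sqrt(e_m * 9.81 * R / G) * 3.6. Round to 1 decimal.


Convert cant: e = 105.4 mm = 0.1054 m
V_ms = sqrt(0.1054 * 9.81 * 4646 / 1.435)
V_ms = sqrt(3347.625926) = 57.8587 m/s
V = 57.8587 * 3.6 = 208.3 km/h

208.3


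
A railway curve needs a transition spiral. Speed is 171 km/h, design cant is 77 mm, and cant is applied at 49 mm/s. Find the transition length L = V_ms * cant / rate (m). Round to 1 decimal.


Convert speed: V = 171 / 3.6 = 47.5 m/s
L = 47.5 * 77 / 49
L = 3657.5 / 49
L = 74.6 m

74.6


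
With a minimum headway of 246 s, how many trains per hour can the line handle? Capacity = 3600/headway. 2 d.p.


Capacity = 3600 / headway
Capacity = 3600 / 246
Capacity = 14.63 trains/hour

14.63


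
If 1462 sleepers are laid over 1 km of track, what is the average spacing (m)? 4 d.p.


Spacing = 1000 m / number of sleepers
Spacing = 1000 / 1462
Spacing = 0.6840 m

0.6840


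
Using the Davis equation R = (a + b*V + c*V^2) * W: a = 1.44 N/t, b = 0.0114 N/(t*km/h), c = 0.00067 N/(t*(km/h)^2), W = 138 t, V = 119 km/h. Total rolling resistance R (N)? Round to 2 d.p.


b*V = 0.0114 * 119 = 1.3566
c*V^2 = 0.00067 * 14161 = 9.48787
R_per_t = 1.44 + 1.3566 + 9.48787 = 12.28447 N/t
R_total = 12.28447 * 138 = 1695.26 N

1695.26


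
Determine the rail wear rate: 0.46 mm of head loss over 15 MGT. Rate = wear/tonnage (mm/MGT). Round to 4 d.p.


Wear rate = total wear / cumulative tonnage
Rate = 0.46 / 15
Rate = 0.0307 mm/MGT

0.0307


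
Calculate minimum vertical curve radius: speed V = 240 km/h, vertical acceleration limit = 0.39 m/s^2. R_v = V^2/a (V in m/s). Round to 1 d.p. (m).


Convert speed: V = 240 / 3.6 = 66.6667 m/s
V^2 = 4444.4444 m^2/s^2
R_v = 4444.4444 / 0.39
R_v = 11396.0 m

11396.0


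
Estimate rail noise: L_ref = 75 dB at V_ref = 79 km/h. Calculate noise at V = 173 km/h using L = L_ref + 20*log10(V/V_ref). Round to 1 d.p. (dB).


V/V_ref = 173 / 79 = 2.189873
log10(2.189873) = 0.340419
20 * 0.340419 = 6.8084
L = 75 + 6.8084 = 81.8 dB

81.8


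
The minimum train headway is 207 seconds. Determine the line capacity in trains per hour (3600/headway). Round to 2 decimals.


Capacity = 3600 / headway
Capacity = 3600 / 207
Capacity = 17.39 trains/hour

17.39


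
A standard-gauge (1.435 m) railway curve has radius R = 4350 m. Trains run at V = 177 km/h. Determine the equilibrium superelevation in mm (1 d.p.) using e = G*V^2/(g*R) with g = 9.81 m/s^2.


Convert speed: V = 177 / 3.6 = 49.1667 m/s
Apply formula: e = 1.435 * 49.1667^2 / (9.81 * 4350)
e = 1.435 * 2417.3611 / 42673.5
e = 0.08129 m = 81.3 mm

81.3


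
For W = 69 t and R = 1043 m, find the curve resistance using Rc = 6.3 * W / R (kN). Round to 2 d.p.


Rc = 6.3 * W / R
Rc = 6.3 * 69 / 1043
Rc = 434.7 / 1043
Rc = 0.42 kN

0.42


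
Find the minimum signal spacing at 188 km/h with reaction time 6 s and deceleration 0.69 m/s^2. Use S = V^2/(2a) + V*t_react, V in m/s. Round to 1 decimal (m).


V = 188 / 3.6 = 52.2222 m/s
Braking distance = 52.2222^2 / (2*0.69) = 1976.2033 m
Sighting distance = 52.2222 * 6 = 313.3333 m
S = 1976.2033 + 313.3333 = 2289.5 m

2289.5


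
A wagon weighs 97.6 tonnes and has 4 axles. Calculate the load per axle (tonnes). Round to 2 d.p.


Load per axle = total weight / number of axles
Load = 97.6 / 4
Load = 24.40 tonnes

24.40


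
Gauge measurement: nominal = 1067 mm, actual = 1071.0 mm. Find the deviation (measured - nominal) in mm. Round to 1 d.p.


Deviation = measured - nominal
Deviation = 1071.0 - 1067
Deviation = 4.0 mm

4.0


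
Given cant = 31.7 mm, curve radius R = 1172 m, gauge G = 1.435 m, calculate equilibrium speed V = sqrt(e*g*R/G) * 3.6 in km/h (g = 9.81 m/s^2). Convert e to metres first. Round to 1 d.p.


Convert cant: e = 31.7 mm = 0.0317 m
V_ms = sqrt(0.0317 * 9.81 * 1172 / 1.435)
V_ms = sqrt(253.982609) = 15.9368 m/s
V = 15.9368 * 3.6 = 57.4 km/h

57.4


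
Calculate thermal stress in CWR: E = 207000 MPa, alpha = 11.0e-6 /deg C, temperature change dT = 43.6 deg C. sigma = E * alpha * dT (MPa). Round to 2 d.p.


sigma = E * alpha * dT
sigma = 207000 * 11.0e-6 * 43.6
sigma = 2.277 * 43.6
sigma = 99.28 MPa

99.28


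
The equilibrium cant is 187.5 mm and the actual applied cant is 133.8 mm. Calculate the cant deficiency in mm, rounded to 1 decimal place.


Cant deficiency = equilibrium cant - actual cant
CD = 187.5 - 133.8
CD = 53.7 mm

53.7


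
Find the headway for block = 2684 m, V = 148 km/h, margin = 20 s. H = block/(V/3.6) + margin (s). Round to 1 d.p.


V = 148 / 3.6 = 41.1111 m/s
Block traversal time = 2684 / 41.1111 = 65.2865 s
Headway = 65.2865 + 20
Headway = 85.3 s

85.3


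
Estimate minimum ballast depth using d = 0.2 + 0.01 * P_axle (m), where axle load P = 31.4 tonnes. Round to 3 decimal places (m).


d = 0.2 + 0.01 * 31.4
d = 0.2 + 0.314
d = 0.514 m

0.514


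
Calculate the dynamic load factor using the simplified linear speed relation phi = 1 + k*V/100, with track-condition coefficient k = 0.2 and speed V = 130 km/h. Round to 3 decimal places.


phi = 1 + k * V / 100
phi = 1 + 0.2 * 130 / 100
phi = 1 + 0.26
phi = 1.260

1.260


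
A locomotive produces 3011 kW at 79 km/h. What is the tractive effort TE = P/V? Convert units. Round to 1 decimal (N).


Convert: P = 3011 kW = 3011000 W
V = 79 / 3.6 = 21.9444 m/s
TE = 3011000 / 21.9444
TE = 137210.1 N

137210.1


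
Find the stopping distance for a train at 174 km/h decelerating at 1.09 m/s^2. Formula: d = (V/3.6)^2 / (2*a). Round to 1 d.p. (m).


Convert speed: V = 174 / 3.6 = 48.3333 m/s
V^2 = 2336.1111
d = 2336.1111 / (2 * 1.09)
d = 2336.1111 / 2.18
d = 1071.6 m

1071.6


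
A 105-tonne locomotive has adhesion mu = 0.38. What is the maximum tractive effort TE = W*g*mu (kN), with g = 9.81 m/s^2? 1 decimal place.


TE_max = W * g * mu
TE_max = 105 * 9.81 * 0.38
TE_max = 1030.05 * 0.38
TE_max = 391.4 kN

391.4


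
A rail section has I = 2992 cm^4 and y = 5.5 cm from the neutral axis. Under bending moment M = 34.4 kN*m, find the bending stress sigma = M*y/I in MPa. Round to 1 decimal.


Convert units:
M = 34.4 kN*m = 34400000 N*mm
y = 5.5 cm = 55 mm
I = 2992 cm^4 = 29920000 mm^4
sigma = 34400000 * 55 / 29920000
sigma = 63.2 MPa

63.2


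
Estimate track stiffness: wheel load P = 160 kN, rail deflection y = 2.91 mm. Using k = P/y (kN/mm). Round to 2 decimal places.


Track stiffness k = P / y
k = 160 / 2.91
k = 54.98 kN/mm

54.98


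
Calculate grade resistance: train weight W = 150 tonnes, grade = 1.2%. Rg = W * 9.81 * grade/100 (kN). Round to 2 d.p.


Rg = W * 9.81 * grade / 100
Rg = 150 * 9.81 * 1.2 / 100
Rg = 1471.5 * 0.012
Rg = 17.66 kN

17.66


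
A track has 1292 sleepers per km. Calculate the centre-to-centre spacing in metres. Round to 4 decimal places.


Spacing = 1000 m / number of sleepers
Spacing = 1000 / 1292
Spacing = 0.7740 m

0.7740


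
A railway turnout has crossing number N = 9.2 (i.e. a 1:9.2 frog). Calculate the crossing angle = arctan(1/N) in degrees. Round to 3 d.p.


1/N = 1/9.2 = 0.108696
angle = arctan(0.108696) = 0.108271 rad
angle = 0.108271 * 180/pi = 6.203 degrees

6.203


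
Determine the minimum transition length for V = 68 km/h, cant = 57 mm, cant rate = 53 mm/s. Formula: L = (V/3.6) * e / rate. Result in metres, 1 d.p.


Convert speed: V = 68 / 3.6 = 18.8889 m/s
L = 18.8889 * 57 / 53
L = 1076.6667 / 53
L = 20.3 m

20.3


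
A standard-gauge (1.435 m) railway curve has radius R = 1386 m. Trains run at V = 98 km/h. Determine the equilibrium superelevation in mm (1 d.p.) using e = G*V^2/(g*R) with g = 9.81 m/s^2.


Convert speed: V = 98 / 3.6 = 27.2222 m/s
Apply formula: e = 1.435 * 27.2222^2 / (9.81 * 1386)
e = 1.435 * 741.0494 / 13596.66
e = 0.078211 m = 78.2 mm

78.2


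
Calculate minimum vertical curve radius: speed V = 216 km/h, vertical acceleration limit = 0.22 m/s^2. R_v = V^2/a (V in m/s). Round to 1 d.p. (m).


Convert speed: V = 216 / 3.6 = 60.0 m/s
V^2 = 3600.0 m^2/s^2
R_v = 3600.0 / 0.22
R_v = 16363.6 m

16363.6


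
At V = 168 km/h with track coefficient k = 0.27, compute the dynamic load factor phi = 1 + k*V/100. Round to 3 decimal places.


phi = 1 + k * V / 100
phi = 1 + 0.27 * 168 / 100
phi = 1 + 0.4536
phi = 1.454

1.454


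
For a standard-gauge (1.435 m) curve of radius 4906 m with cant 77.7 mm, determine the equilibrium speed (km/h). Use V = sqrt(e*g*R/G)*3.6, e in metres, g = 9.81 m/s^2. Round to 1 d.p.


Convert cant: e = 77.7 mm = 0.0777 m
V_ms = sqrt(0.0777 * 9.81 * 4906 / 1.435)
V_ms = sqrt(2605.947541) = 51.0485 m/s
V = 51.0485 * 3.6 = 183.8 km/h

183.8
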